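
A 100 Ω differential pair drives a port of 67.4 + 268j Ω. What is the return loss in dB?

RL ≈ 1.37 dB

Γ = (-32.6 + j268)/(167.4 + j268), |Γ| = 0.854
RL = −20·log₁₀|Γ| = −20·log₁₀(0.854)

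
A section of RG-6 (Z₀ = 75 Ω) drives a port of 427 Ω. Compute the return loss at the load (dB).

RL ≈ 3.08 dB

Γ = (427 − 75)/(427 + 75) = 0.701
RL = −20·log₁₀|Γ| = −20·log₁₀(0.701)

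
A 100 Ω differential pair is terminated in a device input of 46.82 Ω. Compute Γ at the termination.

Γ = -0.362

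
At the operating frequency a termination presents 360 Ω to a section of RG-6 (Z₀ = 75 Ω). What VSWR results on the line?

VSWR ≈ 4.8

For a purely resistive load, VSWR = R_L/Z_0 or Z_0/R_L (whichever > 1) = 360/75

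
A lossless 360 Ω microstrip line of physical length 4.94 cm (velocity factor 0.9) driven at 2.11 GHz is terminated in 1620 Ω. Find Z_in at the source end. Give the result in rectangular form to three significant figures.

Z_in ≈ 174 + j369 Ω

λ = v/f = 0.9·c / 2.11 GHz = 0.128 m
βl = 2π·l/λ = 2π × 0.386 = 139°
tan(βl) = tan(139°) = -0.87
Z_in = Z_0·(Z_L + jZ_0·tanβl)/(Z_0 + jZ_L·tanβl)
     = 360·(1620 − j313)/(360 − j1410)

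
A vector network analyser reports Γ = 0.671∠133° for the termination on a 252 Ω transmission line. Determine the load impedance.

Z_L ≈ 58.6 + j105 Ω

Z_L = Z_0·(1 + Γ)/(1 − Γ) = 252·(0.542 + j0.491)/(1.46 − j0.491)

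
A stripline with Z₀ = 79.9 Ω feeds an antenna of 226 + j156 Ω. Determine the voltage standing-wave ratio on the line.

Γ = (Z_L − Z_0)/(Z_L + Z_0) = (146.1 + j156)/(305.9 + j156)
|Γ| = 214/343 = 0.622
VSWR = (1 + |Γ|)/(1 − |Γ|) = 1.62/0.378

VSWR ≈ 4.3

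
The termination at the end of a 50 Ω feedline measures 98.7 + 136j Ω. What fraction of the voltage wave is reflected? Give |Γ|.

Γ = (Z_L − Z_0)/(Z_L + Z_0) = (48.7 + j136)/(148.7 + j136)
|Γ| = 144/202

|Γ| ≈ 0.717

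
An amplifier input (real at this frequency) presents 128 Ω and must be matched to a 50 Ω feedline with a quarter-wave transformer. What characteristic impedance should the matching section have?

Z_qwt = √(Z_0·R_L) = √(50 × 128) = √6400

Z_qwt ≈ 80 Ω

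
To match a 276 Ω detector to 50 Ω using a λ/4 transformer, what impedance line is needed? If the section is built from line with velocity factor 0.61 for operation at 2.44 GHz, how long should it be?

Z_qwt = √(Z_0·R_L) = √(50 × 276) = √13800
λ = 0.61·c/f = 0.075 m, so l = λ/4 = 0.0187 m

Z_qwt ≈ 117 Ω; length ≈ 1.88 cm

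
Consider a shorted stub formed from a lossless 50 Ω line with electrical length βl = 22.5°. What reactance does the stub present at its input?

X_in ≈ 20.7 Ω (inductive)

tan(βl) = 0.414
For a shorted stub, Z_in = jZ_0·tan(βl)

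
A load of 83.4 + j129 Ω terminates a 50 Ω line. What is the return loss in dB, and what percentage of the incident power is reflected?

Γ = (33.4 + j129)/(133.4 + j129), |Γ| = 0.718
RL = −20·log₁₀(0.718) = 2.88 dB
P_refl/P_inc = |Γ|² = 0.516

RL ≈ 2.88 dB; 51.6% of incident power reflected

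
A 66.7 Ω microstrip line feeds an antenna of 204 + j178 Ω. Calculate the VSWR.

VSWR ≈ 5.53

Γ = (Z_L − Z_0)/(Z_L + Z_0) = (137.3 + j178)/(270.7 + j178)
|Γ| = 225/324 = 0.694
VSWR = (1 + |Γ|)/(1 − |Γ|) = 1.69/0.306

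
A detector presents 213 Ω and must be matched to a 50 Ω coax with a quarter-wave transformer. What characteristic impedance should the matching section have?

Z_qwt = √(Z_0·R_L) = √(50 × 213) = √10650

Z_qwt ≈ 103 Ω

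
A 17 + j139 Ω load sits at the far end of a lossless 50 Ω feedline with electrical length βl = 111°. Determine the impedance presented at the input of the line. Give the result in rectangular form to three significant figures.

tan(βl) = tan(111°) = -2.61
Z_in = Z_0·(Z_L + jZ_0·tanβl)/(Z_0 + jZ_L·tanβl)
     = 50·(17 + j8.75)/(412 − j44.3)

Z_in ≈ 1.93 + j1.27 Ω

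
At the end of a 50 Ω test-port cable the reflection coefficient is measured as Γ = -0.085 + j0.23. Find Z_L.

Z_L ≈ 38.2 + j18.7 Ω

Z_L = Z_0·(1 + Γ)/(1 − Γ) = 50·(0.915 + j0.23)/(1.08 − j0.23)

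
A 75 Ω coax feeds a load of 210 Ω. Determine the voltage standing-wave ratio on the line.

VSWR ≈ 2.8

For a purely resistive load, VSWR = R_L/Z_0 or Z_0/R_L (whichever > 1) = 210/75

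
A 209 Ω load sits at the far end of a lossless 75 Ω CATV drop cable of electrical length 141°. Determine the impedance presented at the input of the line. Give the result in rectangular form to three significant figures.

Z_in ≈ 56.8 + j67.4 Ω

tan(βl) = tan(141°) = -0.81
Z_in = Z_0·(Z_L + jZ_0·tanβl)/(Z_0 + jZ_L·tanβl)
     = 75·(209 − j60.7)/(75 − j169)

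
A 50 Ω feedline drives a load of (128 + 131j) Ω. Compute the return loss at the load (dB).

Γ = (78 + j131)/(178 + j131), |Γ| = 0.69
RL = −20·log₁₀|Γ| = −20·log₁₀(0.69)

RL ≈ 3.22 dB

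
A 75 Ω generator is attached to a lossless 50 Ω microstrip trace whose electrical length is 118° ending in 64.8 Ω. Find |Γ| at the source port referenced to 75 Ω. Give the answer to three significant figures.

|Γ| ≈ 0.288

tan(βl) = -1.88
Z_in = Z_0·(Z_L + jZ_0·tanβl)/(Z_0 + jZ_L·tanβl) = 42.4 + j9.21 Ω
Γ_s = (Z_in − Z_s)/(Z_in + Z_s) = (-32.6 + j9.21)/(117 + j9.21), |Γ_s| = 0.288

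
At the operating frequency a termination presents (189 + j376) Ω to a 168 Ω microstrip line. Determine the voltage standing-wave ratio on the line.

Γ = (Z_L − Z_0)/(Z_L + Z_0) = (21 + j376)/(357 + j376)
|Γ| = 377/518 = 0.726
VSWR = (1 + |Γ|)/(1 − |Γ|) = 1.73/0.274

VSWR ≈ 6.31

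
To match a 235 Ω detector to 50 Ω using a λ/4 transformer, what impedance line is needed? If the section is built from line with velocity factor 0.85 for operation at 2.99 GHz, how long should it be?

Z_qwt ≈ 108 Ω; length ≈ 2.13 cm

Z_qwt = √(Z_0·R_L) = √(50 × 235) = √11750
λ = 0.85·c/f = 0.0853 m, so l = λ/4 = 0.0213 m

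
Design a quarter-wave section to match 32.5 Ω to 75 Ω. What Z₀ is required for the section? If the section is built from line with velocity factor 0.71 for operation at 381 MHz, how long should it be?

Z_qwt ≈ 49.4 Ω; length ≈ 14 cm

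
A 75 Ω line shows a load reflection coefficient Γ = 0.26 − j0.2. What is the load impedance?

Z_L ≈ 114 − j51.1 Ω

Z_L = Z_0·(1 + Γ)/(1 − Γ) = 75·(1.26 − j0.2)/(0.74 + j0.2)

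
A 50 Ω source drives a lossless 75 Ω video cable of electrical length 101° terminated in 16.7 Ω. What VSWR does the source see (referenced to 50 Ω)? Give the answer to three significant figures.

VSWR ≈ 6.6

tan(βl) = -5.14
Z_in = Z_0·(Z_L + jZ_0·tanβl)/(Z_0 + jZ_L·tanβl) = 198 − j159 Ω
Γ_s = (Z_in − Z_s)/(Z_in + Z_s) = (148 − j159)/(248 − j159), |Γ_s| = 0.737
VSWR = (1 + |Γ_s|)/(1 − |Γ_s|)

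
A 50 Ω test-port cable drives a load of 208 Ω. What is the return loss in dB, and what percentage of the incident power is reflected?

Γ = (208 − 50)/(208 + 50) = 0.612
RL = −20·log₁₀(0.612) = 4.26 dB
P_refl/P_inc = |Γ|² = 0.375

RL ≈ 4.26 dB; 37.5% of incident power reflected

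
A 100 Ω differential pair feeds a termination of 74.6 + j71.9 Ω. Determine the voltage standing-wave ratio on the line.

VSWR ≈ 2.35

Γ = (Z_L − Z_0)/(Z_L + Z_0) = (-25.4 + j71.9)/(174.6 + j71.9)
|Γ| = 76.3/189 = 0.404
VSWR = (1 + |Γ|)/(1 − |Γ|) = 1.4/0.596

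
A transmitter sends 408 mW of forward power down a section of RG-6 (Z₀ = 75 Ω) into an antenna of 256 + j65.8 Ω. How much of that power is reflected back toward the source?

|Γ| = |(181 + j65.8)/(331 + j65.8)| = 0.571
|Γ|² = 0.326
P_refl = |Γ|²·P_inc = 133 mW, P_del = (1 − |Γ|²)·P_inc = 275 mW

P_reflected ≈ 133 mW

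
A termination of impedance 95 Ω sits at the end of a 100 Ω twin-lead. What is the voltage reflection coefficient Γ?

Γ = (Z_L − Z_0)/(Z_L + Z_0) = (95 − 100)/(95 + 100) = -5/195

Γ = -0.0256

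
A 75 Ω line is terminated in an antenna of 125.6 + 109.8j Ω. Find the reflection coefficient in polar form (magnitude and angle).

Γ = (Z_L − Z_0)/(Z_L + Z_0) = (50.6 + j109.8)/(200.6 + j109.8)
|Γ| = 121/229 = 0.529

Γ ≈ 0.529 ∠ 36.6°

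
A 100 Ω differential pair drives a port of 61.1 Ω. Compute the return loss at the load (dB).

Γ = (61.1 − 100)/(61.1 + 100) = -0.241
RL = −20·log₁₀|Γ| = −20·log₁₀(0.241)

RL ≈ 12.3 dB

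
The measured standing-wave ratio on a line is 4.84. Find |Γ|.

|Γ| ≈ 0.658

|Γ| = (S − 1)/(S + 1) = (4.84 − 1)/(4.84 + 1) = 3.84/5.84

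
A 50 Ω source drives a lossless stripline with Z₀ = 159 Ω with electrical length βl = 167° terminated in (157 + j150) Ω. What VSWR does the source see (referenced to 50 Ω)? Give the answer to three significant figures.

tan(βl) = -0.231
Z_in = Z_0·(Z_L + jZ_0·tanβl)/(Z_0 + jZ_L·tanβl) = 108 + j113 Ω
Γ_s = (Z_in − Z_s)/(Z_in + Z_s) = (57.7 + j113)/(158 + j113), |Γ_s| = 0.654
VSWR = (1 + |Γ_s|)/(1 − |Γ_s|)

VSWR ≈ 4.79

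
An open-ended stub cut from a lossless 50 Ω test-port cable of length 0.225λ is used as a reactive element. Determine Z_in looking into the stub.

Z_in ≈ −j7.92 Ω

βl = 2π × 0.225 = 81°
tan(βl) = 6.31
For an open-ended stub, Z_in = −jZ_0·cot(βl) = −jZ_0/tan(βl)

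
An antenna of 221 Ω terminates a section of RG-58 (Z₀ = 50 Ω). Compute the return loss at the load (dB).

Γ = (221 − 50)/(221 + 50) = 0.631
RL = −20·log₁₀|Γ| = −20·log₁₀(0.631)

RL ≈ 4 dB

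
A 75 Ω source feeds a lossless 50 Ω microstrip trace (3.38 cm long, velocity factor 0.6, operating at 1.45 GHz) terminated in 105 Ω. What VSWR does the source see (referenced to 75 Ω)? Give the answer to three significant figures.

λ = v/f = 0.6·c / 1.45 GHz = 0.124 m
βl = 2π·l/λ = 2π × 0.272 = 98°
tan(βl) = -7.1
Z_in = Z_0·(Z_L + jZ_0·tanβl)/(Z_0 + jZ_L·tanβl) = 24.2 + j5.42 Ω
Γ_s = (Z_in − Z_s)/(Z_in + Z_s) = (-50.8 + j5.42)/(99.2 + j5.42), |Γ_s| = 0.515
VSWR = (1 + |Γ_s|)/(1 − |Γ_s|)

VSWR ≈ 3.12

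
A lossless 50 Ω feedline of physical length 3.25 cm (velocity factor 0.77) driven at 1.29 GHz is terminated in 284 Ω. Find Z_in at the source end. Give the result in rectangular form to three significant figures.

Z_in ≈ 10.6 − j22.1 Ω

λ = v/f = 0.77·c / 1.29 GHz = 0.179 m
βl = 2π·l/λ = 2π × 0.181 = 65.3°
tan(βl) = tan(65.3°) = 2.18
Z_in = Z_0·(Z_L + jZ_0·tanβl)/(Z_0 + jZ_L·tanβl)
     = 50·(284 + j109)/(50 + j619)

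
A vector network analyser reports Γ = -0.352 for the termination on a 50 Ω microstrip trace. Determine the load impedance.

Z_L = Z_0·(1 + Γ)/(1 − Γ) = 50·(0.648)/(1.35)

Z_L ≈ 24 Ω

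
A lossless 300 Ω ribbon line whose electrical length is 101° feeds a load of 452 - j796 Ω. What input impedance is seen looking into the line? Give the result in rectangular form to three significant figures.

Z_in ≈ 56.4 + j150 Ω

tan(βl) = tan(101°) = -5.14
Z_in = Z_0·(Z_L + jZ_0·tanβl)/(Z_0 + jZ_L·tanβl)
     = 300·(452 − j2340)/(-3800 − j2330)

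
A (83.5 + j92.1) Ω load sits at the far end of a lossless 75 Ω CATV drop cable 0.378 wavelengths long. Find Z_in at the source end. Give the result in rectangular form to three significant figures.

βl = 2π × 0.378 = 136°
tan(βl) = tan(136°) = -0.963
Z_in = Z_0·(Z_L + jZ_0·tanβl)/(Z_0 + jZ_L·tanβl)
     = 75·(83.5 + j19.9)/(164 − j80.4)

Z_in ≈ 27.2 + j22.5 Ω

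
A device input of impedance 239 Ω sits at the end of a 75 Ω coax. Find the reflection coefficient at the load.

Γ = (Z_L − Z_0)/(Z_L + Z_0) = (239 − 75)/(239 + 75) = 164/314

Γ = 0.522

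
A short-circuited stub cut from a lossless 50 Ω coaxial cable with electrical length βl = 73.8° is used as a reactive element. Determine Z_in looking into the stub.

tan(βl) = 3.44
For a short-circuited stub, Z_in = jZ_0·tan(βl)

Z_in ≈ +j172 Ω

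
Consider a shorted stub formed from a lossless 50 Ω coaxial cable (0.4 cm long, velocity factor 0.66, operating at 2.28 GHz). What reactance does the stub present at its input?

X_in ≈ 14.9 Ω (inductive)

λ = v/f = 0.66·c / 2.28 GHz = 0.0868 m
βl = 2π·l/λ = 2π × 0.0461 = 16.6°
tan(βl) = 0.298
For a shorted stub, Z_in = jZ_0·tan(βl)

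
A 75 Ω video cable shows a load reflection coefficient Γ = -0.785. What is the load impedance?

Z_L ≈ 9.03 Ω

Z_L = Z_0·(1 + Γ)/(1 − Γ) = 75·(0.215)/(1.79)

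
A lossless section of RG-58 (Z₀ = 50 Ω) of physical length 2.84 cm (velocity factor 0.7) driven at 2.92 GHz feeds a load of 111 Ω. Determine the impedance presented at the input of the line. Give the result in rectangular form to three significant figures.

Z_in ≈ 44.8 + j38.4 Ω

λ = v/f = 0.7·c / 2.92 GHz = 0.0719 m
βl = 2π·l/λ = 2π × 0.395 = 142°
tan(βl) = tan(142°) = -0.777
Z_in = Z_0·(Z_L + jZ_0·tanβl)/(Z_0 + jZ_L·tanβl)
     = 50·(111 − j38.8)/(50 − j86.2)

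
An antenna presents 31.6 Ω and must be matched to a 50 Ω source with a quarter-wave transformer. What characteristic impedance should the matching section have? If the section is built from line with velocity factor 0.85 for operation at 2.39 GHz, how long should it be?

Z_qwt ≈ 39.7 Ω; length ≈ 2.67 cm

Z_qwt = √(Z_0·R_L) = √(50 × 31.6) = √1580
λ = 0.85·c/f = 0.107 m, so l = λ/4 = 0.0267 m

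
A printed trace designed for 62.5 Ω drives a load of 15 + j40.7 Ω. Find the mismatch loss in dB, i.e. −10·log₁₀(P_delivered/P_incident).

mismatch loss ≈ 3.1 dB

Γ = (-47.5 + j40.7)/(77.5 + j40.7), |Γ| = 0.715
|Γ|² = 0.511, so P_del/P_inc = 1 − |Γ|² = 0.489
ML = −10·log₁₀(1 − |Γ|²)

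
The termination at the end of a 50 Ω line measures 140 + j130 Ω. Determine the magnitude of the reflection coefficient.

|Γ| ≈ 0.687

Γ = (Z_L − Z_0)/(Z_L + Z_0) = (90 + j130)/(190 + j130)
|Γ| = 158/230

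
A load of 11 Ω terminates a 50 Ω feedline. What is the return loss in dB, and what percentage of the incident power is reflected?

RL ≈ 3.89 dB; 40.9% of incident power reflected

Γ = (11 − 50)/(11 + 50) = -0.639
RL = −20·log₁₀(0.639) = 3.89 dB
P_refl/P_inc = |Γ|² = 0.409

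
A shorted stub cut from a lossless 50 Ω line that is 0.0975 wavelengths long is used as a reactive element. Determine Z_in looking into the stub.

βl = 2π × 0.0975 = 35.1°
tan(βl) = 0.703
For a shorted stub, Z_in = jZ_0·tan(βl)

Z_in ≈ +j35.1 Ω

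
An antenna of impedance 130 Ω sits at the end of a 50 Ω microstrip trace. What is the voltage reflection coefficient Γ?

Γ = (Z_L − Z_0)/(Z_L + Z_0) = (130 − 50)/(130 + 50) = 80/180

Γ = 0.444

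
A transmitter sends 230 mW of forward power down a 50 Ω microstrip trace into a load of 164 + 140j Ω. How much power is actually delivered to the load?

P_delivered ≈ 115 mW

|Γ| = |(114 + j140)/(214 + j140)| = 0.706
|Γ|² = 0.498
P_refl = |Γ|²·P_inc = 115 mW, P_del = (1 − |Γ|²)·P_inc = 115 mW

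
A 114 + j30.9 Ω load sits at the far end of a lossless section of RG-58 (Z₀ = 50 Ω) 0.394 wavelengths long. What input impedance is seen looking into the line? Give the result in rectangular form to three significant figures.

βl = 2π × 0.394 = 142°
tan(βl) = tan(142°) = -0.786
Z_in = Z_0·(Z_L + jZ_0·tanβl)/(Z_0 + jZ_L·tanβl)
     = 50·(114 − j8.39)/(74.3 − j89.6)

Z_in ≈ 34 + j35.4 Ω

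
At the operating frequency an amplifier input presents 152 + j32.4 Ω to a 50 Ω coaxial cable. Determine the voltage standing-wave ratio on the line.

VSWR ≈ 3.19

Γ = (Z_L − Z_0)/(Z_L + Z_0) = (102 + j32.4)/(202 + j32.4)
|Γ| = 107/205 = 0.523
VSWR = (1 + |Γ|)/(1 − |Γ|) = 1.52/0.477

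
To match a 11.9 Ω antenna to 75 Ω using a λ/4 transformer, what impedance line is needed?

Z_qwt = √(Z_0·R_L) = √(75 × 11.9) = √892.5

Z_qwt ≈ 29.9 Ω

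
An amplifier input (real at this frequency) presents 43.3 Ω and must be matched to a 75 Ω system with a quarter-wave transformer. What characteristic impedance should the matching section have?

Z_qwt ≈ 57 Ω

Z_qwt = √(Z_0·R_L) = √(75 × 43.3) = √3248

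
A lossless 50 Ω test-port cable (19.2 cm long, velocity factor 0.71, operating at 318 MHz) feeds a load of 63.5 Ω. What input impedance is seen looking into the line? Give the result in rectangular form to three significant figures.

Z_in ≈ 40.2 + j4.31 Ω

λ = v/f = 0.71·c / 318 MHz = 0.67 m
βl = 2π·l/λ = 2π × 0.287 = 103°
tan(βl) = tan(103°) = -4.27
Z_in = Z_0·(Z_L + jZ_0·tanβl)/(Z_0 + jZ_L·tanβl)
     = 50·(63.5 − j213)/(50 − j271)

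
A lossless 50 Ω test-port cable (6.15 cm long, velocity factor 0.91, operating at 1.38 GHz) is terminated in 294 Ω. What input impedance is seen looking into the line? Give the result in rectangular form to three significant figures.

Z_in ≈ 9.83 + j19.4 Ω

λ = v/f = 0.91·c / 1.38 GHz = 0.198 m
βl = 2π·l/λ = 2π × 0.311 = 112°
tan(βl) = tan(112°) = -2.49
Z_in = Z_0·(Z_L + jZ_0·tanβl)/(Z_0 + jZ_L·tanβl)
     = 50·(294 − j124)/(50 − j731)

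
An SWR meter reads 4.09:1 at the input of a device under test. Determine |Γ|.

|Γ| = (S − 1)/(S + 1) = (4.09 − 1)/(4.09 + 1) = 3.09/5.09

|Γ| ≈ 0.607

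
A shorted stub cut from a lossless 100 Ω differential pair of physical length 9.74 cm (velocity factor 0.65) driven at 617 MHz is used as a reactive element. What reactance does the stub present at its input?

X_in ≈ -261 Ω (capacitive)

λ = v/f = 0.65·c / 617 MHz = 0.316 m
βl = 2π·l/λ = 2π × 0.308 = 111°
tan(βl) = -2.61
For a shorted stub, Z_in = jZ_0·tan(βl)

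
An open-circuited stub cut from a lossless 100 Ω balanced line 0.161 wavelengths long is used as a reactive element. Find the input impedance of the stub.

βl = 2π × 0.161 = 58°
tan(βl) = 1.6
For an open-circuited stub, Z_in = −jZ_0·cot(βl) = −jZ_0/tan(βl)

Z_in ≈ −j62.6 Ω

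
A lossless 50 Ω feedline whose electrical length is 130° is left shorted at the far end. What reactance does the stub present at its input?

tan(βl) = -1.19
For a shorted stub, Z_in = jZ_0·tan(βl)

X_in ≈ -59.6 Ω (capacitive)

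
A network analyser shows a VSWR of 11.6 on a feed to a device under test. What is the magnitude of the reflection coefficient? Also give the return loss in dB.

|Γ| = (S − 1)/(S + 1) = (11.6 − 1)/(11.6 + 1) = 10.6/12.6
RL = −20·log₁₀|Γ| = −20·log₁₀(0.841)

|Γ| ≈ 0.841; return loss ≈ 1.5 dB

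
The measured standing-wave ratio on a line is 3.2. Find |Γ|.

|Γ| = (S − 1)/(S + 1) = (3.2 − 1)/(3.2 + 1) = 2.2/4.2

|Γ| ≈ 0.524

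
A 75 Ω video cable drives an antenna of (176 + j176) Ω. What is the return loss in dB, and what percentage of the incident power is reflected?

RL ≈ 3.58 dB; 43.8% of incident power reflected

Γ = (101 + j176)/(251 + j176), |Γ| = 0.662
RL = −20·log₁₀(0.662) = 3.58 dB
P_refl/P_inc = |Γ|² = 0.438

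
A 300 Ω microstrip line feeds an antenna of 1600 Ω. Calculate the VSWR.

VSWR ≈ 5.33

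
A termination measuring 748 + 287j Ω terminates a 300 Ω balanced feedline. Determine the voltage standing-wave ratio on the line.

VSWR ≈ 2.92

Γ = (Z_L − Z_0)/(Z_L + Z_0) = (448 + j287)/(1048 + j287)
|Γ| = 532/1090 = 0.49
VSWR = (1 + |Γ|)/(1 − |Γ|) = 1.49/0.51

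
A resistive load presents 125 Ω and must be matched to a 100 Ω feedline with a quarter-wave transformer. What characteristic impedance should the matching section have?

Z_qwt = √(Z_0·R_L) = √(100 × 125) = √12500

Z_qwt ≈ 112 Ω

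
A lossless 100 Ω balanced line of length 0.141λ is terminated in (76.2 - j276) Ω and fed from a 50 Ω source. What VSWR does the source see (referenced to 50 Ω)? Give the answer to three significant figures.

βl = 2π × 0.141 = 50.8°
tan(βl) = 1.22
Z_in = Z_0·(Z_L + jZ_0·tanβl)/(Z_0 + jZ_L·tanβl) = 9.5 − j37.1 Ω
Γ_s = (Z_in − Z_s)/(Z_in + Z_s) = (-40.5 − j37.1)/(59.5 − j37.1), |Γ_s| = 0.783
VSWR = (1 + |Γ_s|)/(1 − |Γ_s|)

VSWR ≈ 8.23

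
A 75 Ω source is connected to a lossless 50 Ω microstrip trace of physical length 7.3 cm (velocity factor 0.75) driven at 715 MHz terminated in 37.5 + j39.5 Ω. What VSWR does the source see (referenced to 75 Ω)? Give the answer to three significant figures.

VSWR ≈ 2.69

λ = v/f = 0.75·c / 715 MHz = 0.315 m
βl = 2π·l/λ = 2π × 0.232 = 83.5°
tan(βl) = 8.79
Z_in = Z_0·(Z_L + jZ_0·tanβl)/(Z_0 + jZ_L·tanβl) = 37.2 − j39.3 Ω
Γ_s = (Z_in − Z_s)/(Z_in + Z_s) = (-37.8 − j39.3)/(112 − j39.3), |Γ_s| = 0.458
VSWR = (1 + |Γ_s|)/(1 − |Γ_s|)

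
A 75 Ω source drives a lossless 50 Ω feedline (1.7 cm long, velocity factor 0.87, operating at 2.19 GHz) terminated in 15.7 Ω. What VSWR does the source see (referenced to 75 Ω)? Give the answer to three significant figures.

VSWR ≈ 3.22

λ = v/f = 0.87·c / 2.19 GHz = 0.119 m
βl = 2π·l/λ = 2π × 0.143 = 51.4°
tan(βl) = 1.25
Z_in = Z_0·(Z_L + jZ_0·tanβl)/(Z_0 + jZ_L·tanβl) = 34.9 + j48.8 Ω
Γ_s = (Z_in − Z_s)/(Z_in + Z_s) = (-40.1 + j48.8)/(110 + j48.8), |Γ_s| = 0.526
VSWR = (1 + |Γ_s|)/(1 − |Γ_s|)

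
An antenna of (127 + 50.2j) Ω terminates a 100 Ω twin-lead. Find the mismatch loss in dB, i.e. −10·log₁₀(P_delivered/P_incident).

mismatch loss ≈ 0.269 dB

Γ = (27 + j50.2)/(227 + j50.2), |Γ| = 0.245
|Γ|² = 0.0601, so P_del/P_inc = 1 − |Γ|² = 0.94
ML = −10·log₁₀(1 − |Γ|²)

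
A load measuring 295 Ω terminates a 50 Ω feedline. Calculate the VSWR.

For a purely resistive load, VSWR = R_L/Z_0 or Z_0/R_L (whichever > 1) = 295/50

VSWR ≈ 5.9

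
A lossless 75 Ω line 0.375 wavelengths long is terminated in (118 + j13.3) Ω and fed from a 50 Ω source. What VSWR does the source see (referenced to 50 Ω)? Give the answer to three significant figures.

VSWR ≈ 1.75

βl = 2π × 0.375 = 135°
tan(βl) = -1
Z_in = Z_0·(Z_L + jZ_0·tanβl)/(Z_0 + jZ_L·tanβl) = 61.1 + j29.3 Ω
Γ_s = (Z_in − Z_s)/(Z_in + Z_s) = (11.1 + j29.3)/(111 + j29.3), |Γ_s| = 0.272
VSWR = (1 + |Γ_s|)/(1 − |Γ_s|)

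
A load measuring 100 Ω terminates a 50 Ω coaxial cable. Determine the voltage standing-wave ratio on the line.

VSWR ≈ 2

Γ = (100 − 50)/(100 + 50) = 0.333
VSWR = (1 + 0.333)/(1 − 0.333)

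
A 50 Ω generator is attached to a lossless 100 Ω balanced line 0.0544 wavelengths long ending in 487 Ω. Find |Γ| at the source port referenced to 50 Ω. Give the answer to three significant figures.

|Γ| ≈ 0.799

βl = 2π × 0.0544 = 19.6°
tan(βl) = 0.356
Z_in = Z_0·(Z_L + jZ_0·tanβl)/(Z_0 + jZ_L·tanβl) = 137 − j202 Ω
Γ_s = (Z_in − Z_s)/(Z_in + Z_s) = (87.1 − j202)/(187 − j202), |Γ_s| = 0.799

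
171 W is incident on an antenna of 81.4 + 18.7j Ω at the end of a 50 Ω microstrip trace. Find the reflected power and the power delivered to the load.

P_reflected ≈ 13 W; P_delivered ≈ 158 W

|Γ| = |(31.4 + j18.7)/(131.4 + j18.7)| = 0.275
|Γ|² = 0.0758
P_refl = |Γ|²·P_inc = 13 W, P_del = (1 − |Γ|²)·P_inc = 158 W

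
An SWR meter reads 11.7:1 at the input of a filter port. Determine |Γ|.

|Γ| ≈ 0.843

|Γ| = (S − 1)/(S + 1) = (11.7 − 1)/(11.7 + 1) = 10.7/12.7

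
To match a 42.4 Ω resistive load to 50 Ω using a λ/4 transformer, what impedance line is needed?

Z_qwt ≈ 46 Ω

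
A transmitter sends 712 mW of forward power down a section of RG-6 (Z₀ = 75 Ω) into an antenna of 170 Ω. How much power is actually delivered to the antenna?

P_delivered ≈ 605 mW

Γ = (170 − 75)/(170 + 75) = 0.388
|Γ|² = 0.15
P_refl = |Γ|²·P_inc = 107 mW, P_del = (1 − |Γ|²)·P_inc = 605 mW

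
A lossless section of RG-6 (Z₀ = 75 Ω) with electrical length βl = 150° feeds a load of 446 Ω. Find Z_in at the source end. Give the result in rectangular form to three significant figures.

Z_in ≈ 46.5 + j116 Ω

tan(βl) = tan(150°) = -0.577
Z_in = Z_0·(Z_L + jZ_0·tanβl)/(Z_0 + jZ_L·tanβl)
     = 75·(446 − j43.3)/(75 − j257)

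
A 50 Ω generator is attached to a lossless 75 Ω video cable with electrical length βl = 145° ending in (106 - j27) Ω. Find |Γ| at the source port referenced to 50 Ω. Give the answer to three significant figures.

tan(βl) = -0.7
Z_in = Z_0·(Z_L + jZ_0·tanβl)/(Z_0 + jZ_L·tanβl) = 103 + j29.5 Ω
Γ_s = (Z_in − Z_s)/(Z_in + Z_s) = (52.7 + j29.5)/(153 + j29.5), |Γ_s| = 0.388

|Γ| ≈ 0.388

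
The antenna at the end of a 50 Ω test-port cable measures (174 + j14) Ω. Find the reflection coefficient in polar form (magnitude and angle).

Γ = (Z_L − Z_0)/(Z_L + Z_0) = (124 + j14)/(224 + j14)
|Γ| = 125/224 = 0.556

Γ ≈ 0.556 ∠ 2.87°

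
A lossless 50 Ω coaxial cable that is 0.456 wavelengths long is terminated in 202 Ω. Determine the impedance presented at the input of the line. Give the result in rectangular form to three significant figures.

Z_in ≈ 94.3 + j93.9 Ω

βl = 2π × 0.456 = 164°
tan(βl) = tan(164°) = -0.284
Z_in = Z_0·(Z_L + jZ_0·tanβl)/(Z_0 + jZ_L·tanβl)
     = 50·(202 − j14.2)/(50 − j57.3)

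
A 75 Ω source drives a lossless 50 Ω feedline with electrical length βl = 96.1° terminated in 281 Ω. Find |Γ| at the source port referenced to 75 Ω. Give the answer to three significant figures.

|Γ| ≈ 0.787

tan(βl) = -9.36
Z_in = Z_0·(Z_L + jZ_0·tanβl)/(Z_0 + jZ_L·tanβl) = 9 + j5.17 Ω
Γ_s = (Z_in − Z_s)/(Z_in + Z_s) = (-66 + j5.17)/(84 + j5.17), |Γ_s| = 0.787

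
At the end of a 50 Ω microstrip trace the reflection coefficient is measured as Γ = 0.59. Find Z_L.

Z_L ≈ 194 Ω

Z_L = Z_0·(1 + Γ)/(1 − Γ) = 50·(1.59)/(0.41)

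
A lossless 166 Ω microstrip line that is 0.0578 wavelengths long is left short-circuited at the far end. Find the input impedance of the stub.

βl = 2π × 0.0578 = 20.8°
tan(βl) = 0.38
For a short-circuited stub, Z_in = jZ_0·tan(βl)

Z_in ≈ +j63.1 Ω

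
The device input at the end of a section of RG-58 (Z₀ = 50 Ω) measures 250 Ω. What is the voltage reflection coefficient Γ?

Γ = (Z_L − Z_0)/(Z_L + Z_0) = (250 − 50)/(250 + 50) = 200/300

Γ = 0.667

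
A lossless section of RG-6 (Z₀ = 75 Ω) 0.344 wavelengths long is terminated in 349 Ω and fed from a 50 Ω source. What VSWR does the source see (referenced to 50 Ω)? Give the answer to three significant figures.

VSWR ≈ 4.34

βl = 2π × 0.344 = 124°
tan(βl) = -1.49
Z_in = Z_0·(Z_L + jZ_0·tanβl)/(Z_0 + jZ_L·tanβl) = 22.9 + j47 Ω
Γ_s = (Z_in − Z_s)/(Z_in + Z_s) = (-27.1 + j47)/(72.9 + j47), |Γ_s| = 0.626
VSWR = (1 + |Γ_s|)/(1 − |Γ_s|)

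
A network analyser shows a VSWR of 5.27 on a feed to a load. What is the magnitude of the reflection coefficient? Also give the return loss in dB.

|Γ| ≈ 0.681; return loss ≈ 3.34 dB

|Γ| = (S − 1)/(S + 1) = (5.27 − 1)/(5.27 + 1) = 4.27/6.27
RL = −20·log₁₀|Γ| = −20·log₁₀(0.681)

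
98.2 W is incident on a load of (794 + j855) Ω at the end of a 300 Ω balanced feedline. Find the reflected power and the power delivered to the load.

P_reflected ≈ 49.7 W; P_delivered ≈ 48.5 W

|Γ| = |(494 + j855)/(1094 + j855)| = 0.711
|Γ|² = 0.506
P_refl = |Γ|²·P_inc = 49.7 W, P_del = (1 − |Γ|²)·P_inc = 48.5 W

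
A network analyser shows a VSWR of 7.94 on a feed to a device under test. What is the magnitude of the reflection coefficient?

|Γ| = (S − 1)/(S + 1) = (7.94 − 1)/(7.94 + 1) = 6.94/8.94

|Γ| ≈ 0.776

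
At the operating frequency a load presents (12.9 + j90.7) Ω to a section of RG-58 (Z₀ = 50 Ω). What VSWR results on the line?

VSWR ≈ 16.8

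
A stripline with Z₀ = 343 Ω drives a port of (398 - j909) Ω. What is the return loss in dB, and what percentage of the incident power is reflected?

RL ≈ 2.2 dB; 60.3% of incident power reflected

Γ = (55 − j909)/(741 − j909), |Γ| = 0.777
RL = −20·log₁₀(0.777) = 2.2 dB
P_refl/P_inc = |Γ|² = 0.603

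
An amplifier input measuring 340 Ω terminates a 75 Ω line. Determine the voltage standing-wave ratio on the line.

Γ = (340 − 75)/(340 + 75) = 0.639
VSWR = (1 + 0.639)/(1 − 0.639)

VSWR ≈ 4.53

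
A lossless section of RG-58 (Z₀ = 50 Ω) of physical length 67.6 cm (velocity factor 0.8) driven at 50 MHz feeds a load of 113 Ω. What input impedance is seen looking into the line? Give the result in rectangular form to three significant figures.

Z_in ≈ 32.7 − j29.1 Ω

λ = v/f = 0.8·c / 50 MHz = 4.8 m
βl = 2π·l/λ = 2π × 0.141 = 50.7°
tan(βl) = tan(50.7°) = 1.22
Z_in = Z_0·(Z_L + jZ_0·tanβl)/(Z_0 + jZ_L·tanβl)
     = 50·(113 + j61.1)/(50 + j138)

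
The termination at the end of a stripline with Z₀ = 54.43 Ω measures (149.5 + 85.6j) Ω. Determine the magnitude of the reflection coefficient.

Γ = (Z_L − Z_0)/(Z_L + Z_0) = (95.07 + j85.6)/(203.9 + j85.6)
|Γ| = 128/221

|Γ| ≈ 0.578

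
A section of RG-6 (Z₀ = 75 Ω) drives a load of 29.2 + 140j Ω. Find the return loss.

Γ = (-45.8 + j140)/(104.2 + j140), |Γ| = 0.844
RL = −20·log₁₀|Γ| = −20·log₁₀(0.844)

RL ≈ 1.47 dB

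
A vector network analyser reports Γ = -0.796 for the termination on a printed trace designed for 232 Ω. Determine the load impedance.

Z_L ≈ 26.4 Ω

Z_L = Z_0·(1 + Γ)/(1 − Γ) = 232·(0.204)/(1.8)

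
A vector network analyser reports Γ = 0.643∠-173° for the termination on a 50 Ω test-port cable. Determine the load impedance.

Z_L = Z_0·(1 + Γ)/(1 − Γ) = 50·(0.362 − j0.0784)/(1.64 + j0.0784)

Z_L ≈ 10.9 − j2.91 Ω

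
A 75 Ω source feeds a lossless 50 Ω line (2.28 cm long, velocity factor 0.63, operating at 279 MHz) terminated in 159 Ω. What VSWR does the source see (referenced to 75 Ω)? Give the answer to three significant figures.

λ = v/f = 0.63·c / 279 MHz = 0.677 m
βl = 2π·l/λ = 2π × 0.0337 = 12.1°
tan(βl) = 0.215
Z_in = Z_0·(Z_L + jZ_0·tanβl)/(Z_0 + jZ_L·tanβl) = 113 − j66.7 Ω
Γ_s = (Z_in − Z_s)/(Z_in + Z_s) = (38.5 − j66.7)/(188 − j66.7), |Γ_s| = 0.385
VSWR = (1 + |Γ_s|)/(1 − |Γ_s|)

VSWR ≈ 2.25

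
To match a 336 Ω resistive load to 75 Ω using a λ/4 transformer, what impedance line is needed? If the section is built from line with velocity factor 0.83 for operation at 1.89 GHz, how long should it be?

Z_qwt ≈ 159 Ω; length ≈ 3.29 cm

Z_qwt = √(Z_0·R_L) = √(75 × 336) = √25200
λ = 0.83·c/f = 0.132 m, so l = λ/4 = 0.0329 m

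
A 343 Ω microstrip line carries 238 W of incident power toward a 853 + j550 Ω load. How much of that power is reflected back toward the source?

P_reflected ≈ 77.3 W

|Γ| = |(510 + j550)/(1196 + j550)| = 0.57
|Γ|² = 0.325
P_refl = |Γ|²·P_inc = 77.3 W, P_del = (1 − |Γ|²)·P_inc = 161 W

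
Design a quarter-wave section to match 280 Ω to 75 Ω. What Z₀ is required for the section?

Z_qwt ≈ 145 Ω

Z_qwt = √(Z_0·R_L) = √(75 × 280) = √21000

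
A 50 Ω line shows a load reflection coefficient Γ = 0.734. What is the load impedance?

Z_L = Z_0·(1 + Γ)/(1 − Γ) = 50·(1.73)/(0.266)

Z_L ≈ 326 Ω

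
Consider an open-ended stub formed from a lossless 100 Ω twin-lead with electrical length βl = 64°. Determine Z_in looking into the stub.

tan(βl) = 2.05
For an open-ended stub, Z_in = −jZ_0·cot(βl) = −jZ_0/tan(βl)

Z_in ≈ −j48.8 Ω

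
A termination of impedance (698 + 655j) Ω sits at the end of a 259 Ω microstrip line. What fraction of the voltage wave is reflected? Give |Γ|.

Γ = (Z_L − Z_0)/(Z_L + Z_0) = (439 + j655)/(957 + j655)
|Γ| = 789/1160

|Γ| ≈ 0.68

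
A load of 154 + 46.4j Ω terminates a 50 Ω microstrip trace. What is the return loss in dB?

RL ≈ 5.28 dB

Γ = (104 + j46.4)/(204 + j46.4), |Γ| = 0.544
RL = −20·log₁₀|Γ| = −20·log₁₀(0.544)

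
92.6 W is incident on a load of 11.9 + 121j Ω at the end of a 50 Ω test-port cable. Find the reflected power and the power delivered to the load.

|Γ| = |(-38.1 + j121)/(61.9 + j121)| = 0.933
|Γ|² = 0.871
P_refl = |Γ|²·P_inc = 80.7 W, P_del = (1 − |Γ|²)·P_inc = 11.9 W

P_reflected ≈ 80.7 W; P_delivered ≈ 11.9 W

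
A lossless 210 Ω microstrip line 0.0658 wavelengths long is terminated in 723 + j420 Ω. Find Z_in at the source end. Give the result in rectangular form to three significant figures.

βl = 2π × 0.0658 = 23.7°
tan(βl) = tan(23.7°) = 0.439
Z_in = Z_0·(Z_L + jZ_0·tanβl)/(Z_0 + jZ_L·tanβl)
     = 210·(723 + j512)/(25.7 + j317)

Z_in ≈ 375 − j448 Ω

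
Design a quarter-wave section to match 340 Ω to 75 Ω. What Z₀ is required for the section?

Z_qwt ≈ 160 Ω

Z_qwt = √(Z_0·R_L) = √(75 × 340) = √25500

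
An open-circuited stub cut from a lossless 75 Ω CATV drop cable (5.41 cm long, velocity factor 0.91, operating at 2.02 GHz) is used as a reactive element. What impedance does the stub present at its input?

Z_in ≈ +j104 Ω

λ = v/f = 0.91·c / 2.02 GHz = 0.135 m
βl = 2π·l/λ = 2π × 0.4 = 144°
tan(βl) = -0.724
For an open-circuited stub, Z_in = −jZ_0·cot(βl) = −jZ_0/tan(βl)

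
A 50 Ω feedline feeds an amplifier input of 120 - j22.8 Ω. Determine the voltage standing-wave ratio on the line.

Γ = (Z_L − Z_0)/(Z_L + Z_0) = (70 − j22.8)/(170 − j22.8)
|Γ| = 73.6/172 = 0.429
VSWR = (1 + |Γ|)/(1 − |Γ|) = 1.43/0.571

VSWR ≈ 2.5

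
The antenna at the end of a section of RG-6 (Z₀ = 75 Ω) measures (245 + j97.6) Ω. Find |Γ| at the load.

Γ = (Z_L − Z_0)/(Z_L + Z_0) = (170 + j97.6)/(320 + j97.6)
|Γ| = 196/335

|Γ| ≈ 0.586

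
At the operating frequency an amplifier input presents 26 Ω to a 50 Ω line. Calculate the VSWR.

Γ = (26 − 50)/(26 + 50) = -0.316
VSWR = (1 + 0.316)/(1 − 0.316)

VSWR ≈ 1.92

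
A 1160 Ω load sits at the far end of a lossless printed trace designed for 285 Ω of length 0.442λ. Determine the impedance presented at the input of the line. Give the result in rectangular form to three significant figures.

Z_in ≈ 390 + j496 Ω

βl = 2π × 0.442 = 159°
tan(βl) = tan(159°) = -0.381
Z_in = Z_0·(Z_L + jZ_0·tanβl)/(Z_0 + jZ_L·tanβl)
     = 285·(1160 − j109)/(285 − j442)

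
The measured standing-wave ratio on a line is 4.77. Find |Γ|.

|Γ| ≈ 0.653

|Γ| = (S − 1)/(S + 1) = (4.77 − 1)/(4.77 + 1) = 3.77/5.77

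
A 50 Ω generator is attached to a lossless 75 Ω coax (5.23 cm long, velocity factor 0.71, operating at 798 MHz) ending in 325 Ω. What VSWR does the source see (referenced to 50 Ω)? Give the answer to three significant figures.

VSWR ≈ 3.31

λ = v/f = 0.71·c / 798 MHz = 0.267 m
βl = 2π·l/λ = 2π × 0.196 = 70.5°
tan(βl) = 2.83
Z_in = Z_0·(Z_L + jZ_0·tanβl)/(Z_0 + jZ_L·tanβl) = 19.3 − j24.9 Ω
Γ_s = (Z_in − Z_s)/(Z_in + Z_s) = (-30.7 − j24.9)/(69.3 − j24.9), |Γ_s| = 0.536
VSWR = (1 + |Γ_s|)/(1 − |Γ_s|)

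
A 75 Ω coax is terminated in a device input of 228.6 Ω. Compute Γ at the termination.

Γ = (Z_L − Z_0)/(Z_L + Z_0) = (228.6 − 75)/(228.6 + 75) = 153.6/303.6

Γ = 0.506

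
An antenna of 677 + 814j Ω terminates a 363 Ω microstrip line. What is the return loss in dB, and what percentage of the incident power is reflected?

Γ = (314 + j814)/(1040 + j814), |Γ| = 0.661
RL = −20·log₁₀(0.661) = 3.6 dB
P_refl/P_inc = |Γ|² = 0.436

RL ≈ 3.6 dB; 43.6% of incident power reflected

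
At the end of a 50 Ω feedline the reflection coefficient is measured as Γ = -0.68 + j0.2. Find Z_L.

Z_L ≈ 8.69 + j6.99 Ω

Z_L = Z_0·(1 + Γ)/(1 − Γ) = 50·(0.32 + j0.2)/(1.68 − j0.2)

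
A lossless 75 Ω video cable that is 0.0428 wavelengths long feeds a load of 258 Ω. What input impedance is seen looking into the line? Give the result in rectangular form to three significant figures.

Z_in ≈ 146 − j118 Ω

βl = 2π × 0.0428 = 15.4°
tan(βl) = tan(15.4°) = 0.276
Z_in = Z_0·(Z_L + jZ_0·tanβl)/(Z_0 + jZ_L·tanβl)
     = 75·(258 + j20.7)/(75 + j71.1)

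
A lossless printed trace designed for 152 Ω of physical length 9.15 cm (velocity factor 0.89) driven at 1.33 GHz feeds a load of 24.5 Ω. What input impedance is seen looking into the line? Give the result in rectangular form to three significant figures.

λ = v/f = 0.89·c / 1.33 GHz = 0.201 m
βl = 2π·l/λ = 2π × 0.456 = 164°
tan(βl) = tan(164°) = -0.285
Z_in = Z_0·(Z_L + jZ_0·tanβl)/(Z_0 + jZ_L·tanβl)
     = 152·(24.5 − j43.3)/(152 − j6.99)

Z_in ≈ 26.4 − j42.1 Ω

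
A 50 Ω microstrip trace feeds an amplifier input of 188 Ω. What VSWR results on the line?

VSWR ≈ 3.76

Γ = (188 − 50)/(188 + 50) = 0.58
VSWR = (1 + 0.58)/(1 − 0.58)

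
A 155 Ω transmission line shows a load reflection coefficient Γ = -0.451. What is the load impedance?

Z_L ≈ 58.6 Ω

Z_L = Z_0·(1 + Γ)/(1 − Γ) = 155·(0.549)/(1.45)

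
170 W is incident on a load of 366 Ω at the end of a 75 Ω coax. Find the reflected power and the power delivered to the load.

P_reflected ≈ 74 W; P_delivered ≈ 96 W

Γ = (366 − 75)/(366 + 75) = 0.66
|Γ|² = 0.435
P_refl = |Γ|²·P_inc = 74 W, P_del = (1 − |Γ|²)·P_inc = 96 W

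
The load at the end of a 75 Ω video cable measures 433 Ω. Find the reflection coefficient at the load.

Γ = (Z_L − Z_0)/(Z_L + Z_0) = (433 − 75)/(433 + 75) = 358/508

Γ = 0.705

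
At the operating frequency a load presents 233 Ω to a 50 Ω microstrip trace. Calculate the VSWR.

For a purely resistive load, VSWR = R_L/Z_0 or Z_0/R_L (whichever > 1) = 233/50

VSWR ≈ 4.66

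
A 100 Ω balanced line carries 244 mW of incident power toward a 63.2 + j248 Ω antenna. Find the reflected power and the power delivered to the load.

P_reflected ≈ 174 mW; P_delivered ≈ 70 mW

|Γ| = |(-36.8 + j248)/(163.2 + j248)| = 0.844
|Γ|² = 0.713
P_refl = |Γ|²·P_inc = 174 mW, P_del = (1 − |Γ|²)·P_inc = 70 mW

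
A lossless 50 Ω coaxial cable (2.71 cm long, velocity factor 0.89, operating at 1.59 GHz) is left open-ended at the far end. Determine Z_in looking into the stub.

Z_in ≈ −j31.1 Ω

λ = v/f = 0.89·c / 1.59 GHz = 0.168 m
βl = 2π·l/λ = 2π × 0.161 = 58.1°
tan(βl) = 1.61
For an open-ended stub, Z_in = −jZ_0·cot(βl) = −jZ_0/tan(βl)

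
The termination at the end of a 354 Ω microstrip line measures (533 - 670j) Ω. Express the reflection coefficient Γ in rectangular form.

Γ ≈ 0.492 − j0.384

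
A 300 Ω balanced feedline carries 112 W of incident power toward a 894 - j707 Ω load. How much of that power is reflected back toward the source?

|Γ| = |(594 − j707)/(1194 − j707)| = 0.665
|Γ|² = 0.443
P_refl = |Γ|²·P_inc = 49.6 W, P_del = (1 − |Γ|²)·P_inc = 62.4 W

P_reflected ≈ 49.6 W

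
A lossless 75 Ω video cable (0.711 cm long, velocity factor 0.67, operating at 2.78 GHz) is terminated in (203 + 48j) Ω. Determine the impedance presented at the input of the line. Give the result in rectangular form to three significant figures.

Z_in ≈ 76.4 − j83.9 Ω

λ = v/f = 0.67·c / 2.78 GHz = 0.0723 m
βl = 2π·l/λ = 2π × 0.0983 = 35.4°
tan(βl) = tan(35.4°) = 0.711
Z_in = Z_0·(Z_L + jZ_0·tanβl)/(Z_0 + jZ_L·tanβl)
     = 75·(203 + j101)/(40.9 + j144)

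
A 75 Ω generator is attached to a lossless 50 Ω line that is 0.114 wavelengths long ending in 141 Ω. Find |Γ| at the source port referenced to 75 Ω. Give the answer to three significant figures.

|Γ| ≈ 0.495

βl = 2π × 0.114 = 41°
tan(βl) = 0.871
Z_in = Z_0·(Z_L + jZ_0·tanβl)/(Z_0 + jZ_L·tanβl) = 35.3 − j43.1 Ω
Γ_s = (Z_in − Z_s)/(Z_in + Z_s) = (-39.7 − j43.1)/(110 − j43.1), |Γ_s| = 0.495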